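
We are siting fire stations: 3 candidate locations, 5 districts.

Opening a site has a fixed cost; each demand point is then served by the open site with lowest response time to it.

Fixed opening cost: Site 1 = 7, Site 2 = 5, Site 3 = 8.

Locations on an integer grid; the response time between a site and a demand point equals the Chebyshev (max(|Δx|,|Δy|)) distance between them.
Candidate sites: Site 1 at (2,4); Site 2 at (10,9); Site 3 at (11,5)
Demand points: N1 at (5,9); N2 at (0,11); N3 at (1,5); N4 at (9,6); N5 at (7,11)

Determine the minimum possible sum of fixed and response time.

31

Open {Site 1, Site 2}: assign each demand point to its cheapest open site.
  N1→Site 1 5, N2→Site 1 7, N3→Site 1 1, N4→Site 2 3, N5→Site 2 3
  response time 19, fixed 12 → total 31.
Compare {Site 1}: response time 27 + fixed 7 = 34.
Compare {Site 2}: response time 30 + fixed 5 = 35.
Compare {Site 1, Site 3}: response time 21 + fixed 15 = 36.
All other subsets cost ≥ 34. Minimum total cost: 31.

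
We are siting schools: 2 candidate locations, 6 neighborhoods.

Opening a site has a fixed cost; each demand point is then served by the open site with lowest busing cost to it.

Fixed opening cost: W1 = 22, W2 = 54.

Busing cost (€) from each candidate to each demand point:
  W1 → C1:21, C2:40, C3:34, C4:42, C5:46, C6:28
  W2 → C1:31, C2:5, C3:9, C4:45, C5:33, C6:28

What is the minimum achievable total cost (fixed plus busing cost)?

205

Open {W2}: assign each demand point to its cheapest open site.
  C1→W2 31, C2→W2 5, C3→W2 9, C4→W2 45, C5→W2 33, C6→W2 28
  busing cost 151, fixed 54 → total 205.
Compare {W1, W2}: busing cost 138 + fixed 76 = 214.
Compare {W1}: busing cost 211 + fixed 22 = 233.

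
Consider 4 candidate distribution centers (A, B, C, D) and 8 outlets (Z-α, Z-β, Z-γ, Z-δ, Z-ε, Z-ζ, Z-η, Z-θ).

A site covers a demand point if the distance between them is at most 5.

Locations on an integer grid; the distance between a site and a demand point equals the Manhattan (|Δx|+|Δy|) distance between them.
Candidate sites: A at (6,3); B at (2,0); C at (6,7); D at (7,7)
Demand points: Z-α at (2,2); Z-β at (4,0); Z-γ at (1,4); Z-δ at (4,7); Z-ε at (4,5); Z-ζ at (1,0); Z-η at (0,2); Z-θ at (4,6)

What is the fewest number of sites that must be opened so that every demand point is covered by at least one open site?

Coverage sets (demand points within 5 of each site):
  A: {Z-α, Z-β, Z-ε, Z-θ}
  B: {Z-α, Z-β, Z-γ, Z-ζ, Z-η}
  C: {Z-δ, Z-ε, Z-θ}
  D: {Z-δ, Z-ε, Z-θ}
No single site covers all 8 demand points.
But {B, C} covers everything, so the minimum is 2.

2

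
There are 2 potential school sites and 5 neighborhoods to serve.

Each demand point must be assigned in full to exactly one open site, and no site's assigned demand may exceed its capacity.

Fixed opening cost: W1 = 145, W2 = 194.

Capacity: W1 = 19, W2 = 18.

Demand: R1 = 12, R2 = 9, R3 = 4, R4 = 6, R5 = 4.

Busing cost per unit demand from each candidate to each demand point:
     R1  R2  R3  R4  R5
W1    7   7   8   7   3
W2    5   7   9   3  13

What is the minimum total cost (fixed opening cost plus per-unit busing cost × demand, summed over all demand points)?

Open {W1, W2}; cheapest assignment that respects the capacities:
  W1 (cap 19, load 17): R2, R3, R5 — cost 9×7 + 4×8 + 4×3 = 107
  W2 (cap 18, load 18): R1, R4 — cost 12×5 + 6×3 = 78
  Shipping 185, fixed 339 → total 524.
  Any other capacity-feasible assignment to {W1, W2} ships for at least 185.
Total demand is 35 and no other set of sites has combined capacity ≥ 35, so {W1, W2} is the only feasible choice of open sites. Minimum: 524.

524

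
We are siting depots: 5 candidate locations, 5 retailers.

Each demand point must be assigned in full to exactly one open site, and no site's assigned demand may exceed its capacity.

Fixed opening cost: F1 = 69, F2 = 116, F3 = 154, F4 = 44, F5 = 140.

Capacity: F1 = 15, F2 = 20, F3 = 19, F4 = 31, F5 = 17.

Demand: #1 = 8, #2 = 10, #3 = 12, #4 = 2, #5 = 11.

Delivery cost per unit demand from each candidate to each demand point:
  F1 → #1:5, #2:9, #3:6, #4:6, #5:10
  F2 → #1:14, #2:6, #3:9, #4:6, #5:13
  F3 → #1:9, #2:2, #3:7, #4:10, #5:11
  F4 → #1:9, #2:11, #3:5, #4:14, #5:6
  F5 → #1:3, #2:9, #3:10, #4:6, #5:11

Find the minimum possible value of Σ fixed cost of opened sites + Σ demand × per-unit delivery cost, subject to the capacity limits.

Open {F1, F4}; cheapest assignment that respects the capacities:
  F1 (cap 15, load 12): #2, #4 — cost 10×9 + 2×6 = 102
  F4 (cap 31, load 31): #1, #3, #5 — cost 8×9 + 12×5 + 11×6 = 198
  Shipping 300, fixed 113 → total 413.
  Any other capacity-feasible assignment to {F1, F4} ships for at least 300.
Compare {F2, F4}: its best feasible assignment gives total 430.
Compare {F3, F4}: its best feasible assignment gives total 436.
Every other set of open sites that can feasibly serve all demand totals ≥ 430 even under its best assignment. Minimum: 413.

413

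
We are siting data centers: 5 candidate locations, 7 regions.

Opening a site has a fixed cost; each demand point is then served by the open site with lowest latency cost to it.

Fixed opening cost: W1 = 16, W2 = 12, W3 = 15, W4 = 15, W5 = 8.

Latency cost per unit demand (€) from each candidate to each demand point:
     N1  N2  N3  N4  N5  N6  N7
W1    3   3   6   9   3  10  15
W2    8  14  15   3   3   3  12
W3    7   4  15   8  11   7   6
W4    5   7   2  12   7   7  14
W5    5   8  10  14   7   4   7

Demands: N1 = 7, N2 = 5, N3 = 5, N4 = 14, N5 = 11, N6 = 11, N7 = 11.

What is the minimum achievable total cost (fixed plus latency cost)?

Open {W1, W2, W3, W4}: assign each demand point to its cheapest open site.
  N1→W1 7×3=21, N2→W1 5×3=15, N3→W4 5×2=10, N4→W2 14×3=42, N5→W1 11×3=33, N6→W2 11×3=33, N7→W3 11×6=66
  latency cost 220, fixed 58 → total 278.
Compare {W2, W3, W4}: latency cost 239 + fixed 42 = 281.
Compare {W1, W2, W4, W5}: latency cost 231 + fixed 51 = 282.
Compare {W1, W2, W3}: latency cost 240 + fixed 43 = 283.
All other subsets cost ≥ 281. Minimum total cost: 278.

278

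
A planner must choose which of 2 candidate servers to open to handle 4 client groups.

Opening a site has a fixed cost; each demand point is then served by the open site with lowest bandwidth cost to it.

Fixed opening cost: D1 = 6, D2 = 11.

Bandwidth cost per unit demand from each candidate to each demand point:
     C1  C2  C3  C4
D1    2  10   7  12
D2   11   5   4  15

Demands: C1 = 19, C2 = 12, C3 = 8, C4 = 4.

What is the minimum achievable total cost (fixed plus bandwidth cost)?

Open {D1, D2}: assign each demand point to its cheapest open site.
  C1→D1 19×2=38, C2→D2 12×5=60, C3→D2 8×4=32, C4→D1 4×12=48
  bandwidth cost 178, fixed 17 → total 195.
Compare {D1}: bandwidth cost 262 + fixed 6 = 268.
Compare {D2}: bandwidth cost 361 + fixed 11 = 372.

195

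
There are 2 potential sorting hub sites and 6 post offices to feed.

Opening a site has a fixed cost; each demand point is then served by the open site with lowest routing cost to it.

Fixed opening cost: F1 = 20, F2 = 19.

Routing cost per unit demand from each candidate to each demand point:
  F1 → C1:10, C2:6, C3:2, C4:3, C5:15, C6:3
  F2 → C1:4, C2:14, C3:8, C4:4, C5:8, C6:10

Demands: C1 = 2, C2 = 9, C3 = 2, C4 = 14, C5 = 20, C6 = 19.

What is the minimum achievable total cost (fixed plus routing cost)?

364

Open {F1, F2}: assign each demand point to its cheapest open site.
  C1→F2 2×4=8, C2→F1 9×6=54, C3→F1 2×2=4, C4→F1 14×3=42, C5→F2 20×8=160, C6→F1 19×3=57
  routing cost 325, fixed 39 → total 364.
Compare {F1}: routing cost 477 + fixed 20 = 497.
Compare {F2}: routing cost 556 + fixed 19 = 575.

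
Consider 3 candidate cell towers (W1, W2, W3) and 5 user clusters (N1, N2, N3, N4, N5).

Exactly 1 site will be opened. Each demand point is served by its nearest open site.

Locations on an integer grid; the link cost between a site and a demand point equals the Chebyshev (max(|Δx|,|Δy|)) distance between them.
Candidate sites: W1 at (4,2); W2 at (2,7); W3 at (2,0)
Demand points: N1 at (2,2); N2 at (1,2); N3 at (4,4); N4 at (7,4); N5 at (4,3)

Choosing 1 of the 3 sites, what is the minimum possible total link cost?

11

Open {W1}.
  N1→W1 2, N2→W1 3, N3→W1 2, N4→W1 3, N5→W1 1  ⇒ total 11.
Compare {W3}: total 16.
Compare {W2}: total 22.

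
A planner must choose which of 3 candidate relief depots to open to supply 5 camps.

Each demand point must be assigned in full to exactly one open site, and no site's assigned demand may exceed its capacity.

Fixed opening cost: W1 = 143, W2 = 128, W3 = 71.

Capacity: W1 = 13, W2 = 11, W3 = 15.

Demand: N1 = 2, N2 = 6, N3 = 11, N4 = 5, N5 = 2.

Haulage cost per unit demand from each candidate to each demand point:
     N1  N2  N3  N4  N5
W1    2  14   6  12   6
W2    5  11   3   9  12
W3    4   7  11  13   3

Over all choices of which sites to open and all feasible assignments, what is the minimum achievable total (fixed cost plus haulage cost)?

353

Open {W2, W3}; cheapest assignment that respects the capacities:
  W2 (cap 11, load 11): N3 — cost 11×3 = 33
  W3 (cap 15, load 15): N1, N2, N4, N5 — cost 2×4 + 6×7 + 5×13 + 2×3 = 121
  Shipping 154, fixed 199 → total 353.
  Any other capacity-feasible assignment to {W2, W3} ships for at least 154.
Compare {W1, W3}: its best feasible assignment gives total 397.
Compare {W1, W2, W3}: its best feasible assignment gives total 487.
Every other set of open sites that can feasibly serve all demand totals ≥ 397 even under its best assignment. Minimum: 353.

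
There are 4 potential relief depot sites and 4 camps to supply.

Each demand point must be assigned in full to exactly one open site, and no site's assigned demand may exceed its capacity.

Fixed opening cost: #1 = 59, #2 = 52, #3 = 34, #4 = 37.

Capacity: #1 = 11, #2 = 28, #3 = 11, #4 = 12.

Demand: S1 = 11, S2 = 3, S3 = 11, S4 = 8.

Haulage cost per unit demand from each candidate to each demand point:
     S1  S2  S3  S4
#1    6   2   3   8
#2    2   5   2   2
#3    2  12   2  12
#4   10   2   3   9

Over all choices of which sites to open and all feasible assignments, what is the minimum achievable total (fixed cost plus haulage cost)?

Open {#2, #3}; cheapest assignment that respects the capacities:
  #2 (cap 28, load 22): S1, S2, S4 — cost 11×2 + 3×5 + 8×2 = 53
  #3 (cap 11, load 11): S3 — cost 11×2 = 22
  Shipping 75, fixed 86 → total 161.
  Any other capacity-feasible assignment to {#2, #3} ships for at least 75.
Compare {#2, #4}: its best feasible assignment gives total 175.
Compare {#2, #3, #4}: its best feasible assignment gives total 189.
Every other set of open sites that can feasibly serve all demand totals ≥ 175 even under its best assignment. Minimum: 161.

161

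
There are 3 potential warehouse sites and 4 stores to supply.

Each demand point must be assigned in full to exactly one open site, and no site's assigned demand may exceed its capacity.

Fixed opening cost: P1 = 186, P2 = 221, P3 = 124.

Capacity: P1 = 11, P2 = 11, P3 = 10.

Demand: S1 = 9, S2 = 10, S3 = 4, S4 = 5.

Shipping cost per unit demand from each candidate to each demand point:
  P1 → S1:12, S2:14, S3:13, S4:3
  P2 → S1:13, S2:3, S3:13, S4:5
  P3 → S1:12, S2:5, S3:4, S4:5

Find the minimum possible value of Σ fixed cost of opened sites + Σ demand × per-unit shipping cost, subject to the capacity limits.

710

Open {P1, P2, P3}; cheapest assignment that respects the capacities:
  P1 (cap 11, load 9): S1 — cost 9×12 = 108
  P2 (cap 11, load 10): S2 — cost 10×3 = 30
  P3 (cap 10, load 9): S3, S4 — cost 4×4 + 5×5 = 41
  Shipping 179, fixed 531 → total 710.
  Any other capacity-feasible assignment to {P1, P2, P3} ships for at least 179.
Total demand is 28 and no other set of sites has combined capacity ≥ 28, so {P1, P2, P3} is the only feasible choice of open sites. Minimum: 710.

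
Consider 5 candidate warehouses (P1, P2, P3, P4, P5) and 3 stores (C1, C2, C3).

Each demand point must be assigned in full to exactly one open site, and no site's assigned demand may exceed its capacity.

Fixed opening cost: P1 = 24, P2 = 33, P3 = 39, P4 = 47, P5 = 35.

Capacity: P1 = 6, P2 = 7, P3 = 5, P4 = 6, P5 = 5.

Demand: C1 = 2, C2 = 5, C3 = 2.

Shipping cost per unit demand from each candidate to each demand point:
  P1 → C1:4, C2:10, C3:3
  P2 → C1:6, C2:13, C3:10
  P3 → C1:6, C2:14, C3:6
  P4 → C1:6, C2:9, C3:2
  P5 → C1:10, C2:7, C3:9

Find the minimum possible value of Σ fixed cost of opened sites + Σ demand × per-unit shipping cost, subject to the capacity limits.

108

Open {P1, P5}; cheapest assignment that respects the capacities:
  P1 (cap 6, load 4): C1, C3 — cost 2×4 + 2×3 = 14
  P5 (cap 5, load 5): C2 — cost 5×7 = 35
  Shipping 49, fixed 59 → total 108.
  Any other capacity-feasible assignment to {P1, P5} ships for at least 49.
Compare {P1, P4}: its best feasible assignment gives total 130.
Compare {P3, P5}: its best feasible assignment gives total 133.
Every other set of open sites that can feasibly serve all demand totals ≥ 130 even under its best assignment. Minimum: 108.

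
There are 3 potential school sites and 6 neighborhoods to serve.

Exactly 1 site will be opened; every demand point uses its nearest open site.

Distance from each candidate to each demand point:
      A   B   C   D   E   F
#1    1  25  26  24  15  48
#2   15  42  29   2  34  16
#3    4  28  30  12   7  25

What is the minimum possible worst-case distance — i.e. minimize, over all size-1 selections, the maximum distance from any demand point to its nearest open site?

30

Open {#3}.
  Farthest demand point is C at distance 30 (to #3); all others are ≤ 30.
With {#2} the worst case is 42.
With {#1} the worst case is 48.
No size-1 selection achieves below 30.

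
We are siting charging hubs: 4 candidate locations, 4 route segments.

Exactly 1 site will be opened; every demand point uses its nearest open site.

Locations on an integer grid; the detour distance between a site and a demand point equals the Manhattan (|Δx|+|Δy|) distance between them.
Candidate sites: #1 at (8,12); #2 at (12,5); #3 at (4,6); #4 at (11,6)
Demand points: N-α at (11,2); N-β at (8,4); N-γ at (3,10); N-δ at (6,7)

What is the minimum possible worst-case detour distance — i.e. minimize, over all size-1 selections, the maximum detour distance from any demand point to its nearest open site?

Open {#3}.
  Farthest demand point is N-α at detour distance 11 (to #3); all others are ≤ 11.
With {#4} the worst case is 12.
With {#1} the worst case is 13.
No size-1 selection achieves below 11.

11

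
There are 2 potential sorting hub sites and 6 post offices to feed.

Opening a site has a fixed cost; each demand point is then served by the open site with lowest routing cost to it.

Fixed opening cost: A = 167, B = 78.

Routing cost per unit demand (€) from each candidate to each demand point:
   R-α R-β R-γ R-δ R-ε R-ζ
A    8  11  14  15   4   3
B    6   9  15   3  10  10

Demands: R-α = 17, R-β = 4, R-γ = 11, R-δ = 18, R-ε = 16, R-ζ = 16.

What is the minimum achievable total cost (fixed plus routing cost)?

703

Open {A, B}: assign each demand point to its cheapest open site.
  R-α→B 17×6=102, R-β→B 4×9=36, R-γ→A 11×14=154, R-δ→B 18×3=54, R-ε→A 16×4=64, R-ζ→A 16×3=48
  routing cost 458, fixed 245 → total 703.
Compare {B}: routing cost 677 + fixed 78 = 755.
Compare {A}: routing cost 716 + fixed 167 = 883.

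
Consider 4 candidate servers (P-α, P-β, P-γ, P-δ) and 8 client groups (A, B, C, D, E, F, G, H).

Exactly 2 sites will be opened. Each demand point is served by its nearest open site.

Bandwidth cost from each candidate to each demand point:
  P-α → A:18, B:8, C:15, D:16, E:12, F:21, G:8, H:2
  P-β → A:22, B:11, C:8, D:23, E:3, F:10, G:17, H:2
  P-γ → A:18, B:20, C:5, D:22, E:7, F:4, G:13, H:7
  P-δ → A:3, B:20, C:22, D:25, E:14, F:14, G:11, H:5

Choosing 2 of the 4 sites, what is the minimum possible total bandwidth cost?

68

Open {P-α, P-γ}.
  A→P-α 18, B→P-α 8, C→P-γ 5, D→P-α 16, E→P-γ 7, F→P-γ 4, G→P-α 8, H→P-α 2  ⇒ total 68.
Compare {P-β, P-δ}: total 71.
Compare {P-α, P-β}: total 73.
No size-2 selection does better; minimum is 68.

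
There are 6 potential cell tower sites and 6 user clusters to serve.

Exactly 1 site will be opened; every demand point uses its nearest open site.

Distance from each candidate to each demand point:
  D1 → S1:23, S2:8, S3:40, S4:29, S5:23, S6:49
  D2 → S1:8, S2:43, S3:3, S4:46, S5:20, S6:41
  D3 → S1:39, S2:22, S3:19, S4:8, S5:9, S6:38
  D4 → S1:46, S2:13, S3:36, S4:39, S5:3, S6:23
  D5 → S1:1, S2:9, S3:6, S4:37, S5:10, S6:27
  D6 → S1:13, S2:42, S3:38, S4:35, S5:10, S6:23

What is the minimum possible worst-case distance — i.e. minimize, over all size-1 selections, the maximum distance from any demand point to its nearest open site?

37

Open {D5}.
  Farthest demand point is S4 at distance 37 (to D5); all others are ≤ 37.
With {D3} the worst case is 39.
With {D6} the worst case is 42.
No size-1 selection achieves below 37.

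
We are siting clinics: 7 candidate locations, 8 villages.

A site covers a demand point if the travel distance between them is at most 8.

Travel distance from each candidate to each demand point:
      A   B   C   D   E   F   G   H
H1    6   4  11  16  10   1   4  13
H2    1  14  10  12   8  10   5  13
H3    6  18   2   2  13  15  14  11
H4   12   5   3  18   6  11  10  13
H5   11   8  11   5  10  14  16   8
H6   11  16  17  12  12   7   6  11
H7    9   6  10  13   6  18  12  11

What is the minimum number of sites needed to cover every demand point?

Coverage sets (demand points within 8 of each site):
  H1: {A, B, F, G}
  H2: {A, E, G}
  H3: {A, C, D}
  H4: {B, C, E}
  H5: {B, D, H}
  H6: {F, G}
  H7: {B, E}
No 2 sites suffice: every size-2 union leaves at least one demand point uncovered.
But {H1, H4, H5} covers everything, so the minimum is 3.

3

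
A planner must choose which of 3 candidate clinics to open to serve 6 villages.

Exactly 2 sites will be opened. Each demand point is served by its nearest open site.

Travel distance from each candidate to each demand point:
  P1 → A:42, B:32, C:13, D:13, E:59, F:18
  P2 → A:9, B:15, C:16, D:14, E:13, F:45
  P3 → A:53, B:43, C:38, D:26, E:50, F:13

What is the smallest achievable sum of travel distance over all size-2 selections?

80

Open {P2, P3}.
  A→P2 9, B→P2 15, C→P2 16, D→P2 14, E→P2 13, F→P3 13  ⇒ total 80.
Compare {P1, P2}: total 81.
Compare {P1, P3}: total 163.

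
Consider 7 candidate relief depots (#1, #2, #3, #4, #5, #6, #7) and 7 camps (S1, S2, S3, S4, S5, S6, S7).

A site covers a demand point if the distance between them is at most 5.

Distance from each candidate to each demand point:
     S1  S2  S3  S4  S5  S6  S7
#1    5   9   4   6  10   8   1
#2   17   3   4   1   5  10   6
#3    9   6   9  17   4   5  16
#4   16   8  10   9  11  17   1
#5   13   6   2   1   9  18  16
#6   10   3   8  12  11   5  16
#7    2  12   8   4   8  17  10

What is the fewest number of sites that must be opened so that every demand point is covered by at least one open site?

Coverage sets (demand points within 5 of each site):
  #1: {S1, S3, S7}
  #2: {S2, S3, S4, S5}
  #3: {S5, S6}
  #4: {S7}
  #5: {S3, S4}
  #6: {S2, S6}
  #7: {S1, S4}
No 2 sites suffice: every size-2 union leaves at least one demand point uncovered.
But {#1, #2, #3} covers everything, so the minimum is 3.

3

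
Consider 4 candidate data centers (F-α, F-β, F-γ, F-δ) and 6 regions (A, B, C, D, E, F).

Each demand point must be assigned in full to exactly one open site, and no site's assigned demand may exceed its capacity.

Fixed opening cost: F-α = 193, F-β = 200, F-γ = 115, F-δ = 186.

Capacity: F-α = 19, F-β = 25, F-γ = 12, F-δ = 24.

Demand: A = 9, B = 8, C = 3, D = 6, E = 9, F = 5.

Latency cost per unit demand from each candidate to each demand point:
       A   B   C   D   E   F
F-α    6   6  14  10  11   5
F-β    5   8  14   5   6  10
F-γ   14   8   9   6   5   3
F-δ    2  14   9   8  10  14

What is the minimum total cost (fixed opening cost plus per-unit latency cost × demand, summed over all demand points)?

Open {F-α, F-β}; cheapest assignment that respects the capacities:
  F-α (cap 19, load 16): B, C, F — cost 8×6 + 3×14 + 5×5 = 115
  F-β (cap 25, load 24): A, D, E — cost 9×5 + 6×5 + 9×6 = 129
  Shipping 244, fixed 393 → total 637.
  Any other capacity-feasible assignment to {F-α, F-β} ships for at least 244.
Compare {F-α, F-δ}: its best feasible assignment gives total 647.
Compare {F-β, F-δ}: its best feasible assignment gives total 647.
Every other set of open sites that can feasibly serve all demand totals ≥ 647 even under its best assignment. Minimum: 637.

637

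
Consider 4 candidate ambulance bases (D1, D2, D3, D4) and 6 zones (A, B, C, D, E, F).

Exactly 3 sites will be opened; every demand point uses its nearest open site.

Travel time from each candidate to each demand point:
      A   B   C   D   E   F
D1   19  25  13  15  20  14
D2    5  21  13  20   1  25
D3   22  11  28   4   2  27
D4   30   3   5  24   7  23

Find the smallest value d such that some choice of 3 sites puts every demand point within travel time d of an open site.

14

Open {D1, D2, D3}.
  Farthest demand point is F at travel time 14 (to D1); all others are ≤ 14.
With {D1, D2, D4} the worst case is 15.
With {D1, D3, D4} the worst case is 19.
No size-3 selection achieves below 14.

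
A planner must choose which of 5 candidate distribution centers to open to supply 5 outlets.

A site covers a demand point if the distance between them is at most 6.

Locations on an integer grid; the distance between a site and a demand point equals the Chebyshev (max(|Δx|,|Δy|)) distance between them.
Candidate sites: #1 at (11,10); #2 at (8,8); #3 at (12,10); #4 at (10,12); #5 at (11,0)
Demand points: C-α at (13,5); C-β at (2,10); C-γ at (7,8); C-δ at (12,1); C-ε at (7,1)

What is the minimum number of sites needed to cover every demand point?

Coverage sets (demand points within 6 of each site):
  #1: {C-α, C-γ}
  #2: {C-α, C-β, C-γ}
  #3: {C-α, C-γ}
  #4: {C-γ}
  #5: {C-α, C-δ, C-ε}
No single site covers all 5 demand points.
But {#2, #5} covers everything, so the minimum is 2.

2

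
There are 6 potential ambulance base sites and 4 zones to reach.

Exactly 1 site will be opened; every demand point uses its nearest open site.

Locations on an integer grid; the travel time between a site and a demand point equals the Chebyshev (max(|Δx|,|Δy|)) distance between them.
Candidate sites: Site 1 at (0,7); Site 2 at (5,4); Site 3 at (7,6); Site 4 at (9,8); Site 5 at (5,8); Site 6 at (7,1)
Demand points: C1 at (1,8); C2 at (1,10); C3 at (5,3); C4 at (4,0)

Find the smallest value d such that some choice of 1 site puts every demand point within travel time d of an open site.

Open {Site 2}.
  Farthest demand point is C2 at travel time 6 (to Site 2); all others are ≤ 6.
With {Site 3} the worst case is 6.
With {Site 1} the worst case is 7.
No size-1 selection achieves below 6.

6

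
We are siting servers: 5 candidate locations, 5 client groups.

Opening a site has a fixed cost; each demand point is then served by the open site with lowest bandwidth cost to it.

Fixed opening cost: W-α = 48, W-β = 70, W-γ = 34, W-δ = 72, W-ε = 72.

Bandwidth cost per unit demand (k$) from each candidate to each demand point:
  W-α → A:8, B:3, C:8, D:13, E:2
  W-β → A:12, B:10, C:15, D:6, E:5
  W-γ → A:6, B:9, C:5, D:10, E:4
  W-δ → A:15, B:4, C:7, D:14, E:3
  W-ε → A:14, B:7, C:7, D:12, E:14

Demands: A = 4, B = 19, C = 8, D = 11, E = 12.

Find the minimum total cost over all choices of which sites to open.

337

Open {W-α, W-γ}: assign each demand point to its cheapest open site.
  A→W-γ 4×6=24, B→W-α 19×3=57, C→W-γ 8×5=40, D→W-γ 11×10=110, E→W-α 12×2=24
  bandwidth cost 255, fixed 82 → total 337.
Compare {W-α, W-β}: bandwidth cost 243 + fixed 118 = 361.
Compare {W-α, W-β, W-γ}: bandwidth cost 211 + fixed 152 = 363.
Compare {W-α}: bandwidth cost 320 + fixed 48 = 368.
All other subsets cost ≥ 361. Minimum total cost: 337.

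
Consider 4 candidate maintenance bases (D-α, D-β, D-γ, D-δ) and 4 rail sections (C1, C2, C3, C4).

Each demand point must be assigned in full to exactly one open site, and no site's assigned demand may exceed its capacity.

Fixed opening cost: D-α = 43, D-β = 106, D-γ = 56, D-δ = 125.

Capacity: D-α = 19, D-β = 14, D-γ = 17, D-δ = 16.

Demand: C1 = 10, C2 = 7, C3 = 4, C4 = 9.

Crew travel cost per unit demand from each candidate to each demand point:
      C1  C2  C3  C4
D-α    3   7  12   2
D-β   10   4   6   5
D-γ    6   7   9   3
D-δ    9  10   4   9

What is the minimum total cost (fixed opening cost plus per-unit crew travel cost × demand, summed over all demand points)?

Open {D-α, D-γ}; cheapest assignment that respects the capacities:
  D-α (cap 19, load 19): C1, C4 — cost 10×3 + 9×2 = 48
  D-γ (cap 17, load 11): C2, C3 — cost 7×7 + 4×9 = 85
  Shipping 133, fixed 99 → total 232.
  Any other capacity-feasible assignment to {D-α, D-γ} ships for at least 133.
Compare {D-α, D-β}: its best feasible assignment gives total 249.
Compare {D-α, D-δ}: its best feasible assignment gives total 302.
Every other set of open sites that can feasibly serve all demand totals ≥ 249 even under its best assignment. Minimum: 232.

232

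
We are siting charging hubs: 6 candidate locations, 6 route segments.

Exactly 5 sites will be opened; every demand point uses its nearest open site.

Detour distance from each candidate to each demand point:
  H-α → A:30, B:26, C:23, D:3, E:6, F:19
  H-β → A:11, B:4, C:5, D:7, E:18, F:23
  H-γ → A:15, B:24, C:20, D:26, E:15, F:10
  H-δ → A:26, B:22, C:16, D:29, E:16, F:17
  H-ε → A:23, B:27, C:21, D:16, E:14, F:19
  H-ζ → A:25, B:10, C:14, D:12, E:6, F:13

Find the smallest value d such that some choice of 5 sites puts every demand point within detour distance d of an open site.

11

Open {H-α, H-β, H-γ, H-δ, H-ε}.
  Farthest demand point is A at detour distance 11 (to H-β); all others are ≤ 11.
With {H-α, H-β, H-γ, H-δ, H-ζ} the worst case is 11.
With {H-α, H-β, H-γ, H-ε, H-ζ} the worst case is 11.
No size-5 selection achieves below 11.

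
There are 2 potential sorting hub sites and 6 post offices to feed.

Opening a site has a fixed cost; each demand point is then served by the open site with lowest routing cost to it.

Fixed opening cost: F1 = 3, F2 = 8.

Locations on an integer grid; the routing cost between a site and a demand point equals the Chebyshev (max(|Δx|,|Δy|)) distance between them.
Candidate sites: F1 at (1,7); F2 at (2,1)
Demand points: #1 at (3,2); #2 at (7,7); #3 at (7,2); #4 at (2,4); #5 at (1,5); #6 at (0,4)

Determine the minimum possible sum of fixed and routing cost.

Open {F1}: assign each demand point to its cheapest open site.
  #1→F1 5, #2→F1 6, #3→F1 6, #4→F1 3, #5→F1 2, #6→F1 3
  routing cost 25, fixed 3 → total 28.
Compare {F2}: routing cost 22 + fixed 8 = 30.
Compare {F1, F2}: routing cost 20 + fixed 11 = 31.

28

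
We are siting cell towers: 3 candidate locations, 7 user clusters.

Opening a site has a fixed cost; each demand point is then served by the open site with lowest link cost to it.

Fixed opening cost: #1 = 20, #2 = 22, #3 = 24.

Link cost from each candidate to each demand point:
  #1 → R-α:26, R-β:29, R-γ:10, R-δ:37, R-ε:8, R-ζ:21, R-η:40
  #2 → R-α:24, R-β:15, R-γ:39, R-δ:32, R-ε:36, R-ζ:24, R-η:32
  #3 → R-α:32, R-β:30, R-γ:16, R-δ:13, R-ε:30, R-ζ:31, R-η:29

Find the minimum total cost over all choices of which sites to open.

Open {#1, #3}: assign each demand point to its cheapest open site.
  R-α→#1 26, R-β→#1 29, R-γ→#1 10, R-δ→#3 13, R-ε→#1 8, R-ζ→#1 21, R-η→#3 29
  link cost 136, fixed 44 → total 180.
Compare {#1, #2}: link cost 142 + fixed 42 = 184.
Compare {#1, #2, #3}: link cost 120 + fixed 66 = 186.
Compare {#1}: link cost 171 + fixed 20 = 191.
All other subsets cost ≥ 184. Minimum total cost: 180.

180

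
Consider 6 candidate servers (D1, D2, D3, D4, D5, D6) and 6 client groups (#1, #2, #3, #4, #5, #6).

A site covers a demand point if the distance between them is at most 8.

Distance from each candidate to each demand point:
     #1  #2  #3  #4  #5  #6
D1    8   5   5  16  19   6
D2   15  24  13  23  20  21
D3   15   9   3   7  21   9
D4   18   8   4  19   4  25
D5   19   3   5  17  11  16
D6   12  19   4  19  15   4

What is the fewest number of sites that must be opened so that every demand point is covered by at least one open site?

3

Coverage sets (demand points within 8 of each site):
  D1: {#1, #2, #3, #6}
  D2: {}
  D3: {#3, #4}
  D4: {#2, #3, #5}
  D5: {#2, #3}
  D6: {#3, #6}
No 2 sites suffice: every size-2 union leaves at least one demand point uncovered.
But {D1, D3, D4} covers everything, so the minimum is 3.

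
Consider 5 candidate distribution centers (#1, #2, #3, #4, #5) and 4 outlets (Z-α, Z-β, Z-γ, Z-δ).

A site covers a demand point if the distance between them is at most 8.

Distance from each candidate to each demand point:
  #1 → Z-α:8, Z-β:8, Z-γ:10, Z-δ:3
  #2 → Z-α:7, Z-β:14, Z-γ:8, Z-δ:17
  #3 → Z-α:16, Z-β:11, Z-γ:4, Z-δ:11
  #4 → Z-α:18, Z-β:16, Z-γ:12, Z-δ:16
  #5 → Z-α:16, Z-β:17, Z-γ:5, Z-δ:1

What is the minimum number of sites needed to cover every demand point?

Coverage sets (demand points within 8 of each site):
  #1: {Z-α, Z-β, Z-δ}
  #2: {Z-α, Z-γ}
  #3: {Z-γ}
  #4: {}
  #5: {Z-γ, Z-δ}
No single site covers all 4 demand points.
But {#1, #2} covers everything, so the minimum is 2.

2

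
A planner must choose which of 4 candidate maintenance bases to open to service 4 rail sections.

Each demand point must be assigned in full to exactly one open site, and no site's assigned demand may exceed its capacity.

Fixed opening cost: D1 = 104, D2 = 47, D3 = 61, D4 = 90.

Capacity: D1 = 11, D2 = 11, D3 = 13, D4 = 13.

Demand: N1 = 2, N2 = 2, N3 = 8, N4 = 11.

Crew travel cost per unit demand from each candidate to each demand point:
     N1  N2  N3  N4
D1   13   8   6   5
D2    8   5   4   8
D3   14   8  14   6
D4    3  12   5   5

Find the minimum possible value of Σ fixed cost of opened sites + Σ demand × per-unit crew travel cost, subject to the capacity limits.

Open {D2, D3}; cheapest assignment that respects the capacities:
  D2 (cap 11, load 10): N1, N3 — cost 2×8 + 8×4 = 48
  D3 (cap 13, load 13): N2, N4 — cost 2×8 + 11×6 = 82
  Shipping 130, fixed 108 → total 238.
  Any other capacity-feasible assignment to {D2, D3} ships for at least 130.
Compare {D2, D4}: its best feasible assignment gives total 240.
Compare {D3, D4}: its best feasible assignment gives total 279.
Every other set of open sites that can feasibly serve all demand totals ≥ 240 even under its best assignment. Minimum: 238.

238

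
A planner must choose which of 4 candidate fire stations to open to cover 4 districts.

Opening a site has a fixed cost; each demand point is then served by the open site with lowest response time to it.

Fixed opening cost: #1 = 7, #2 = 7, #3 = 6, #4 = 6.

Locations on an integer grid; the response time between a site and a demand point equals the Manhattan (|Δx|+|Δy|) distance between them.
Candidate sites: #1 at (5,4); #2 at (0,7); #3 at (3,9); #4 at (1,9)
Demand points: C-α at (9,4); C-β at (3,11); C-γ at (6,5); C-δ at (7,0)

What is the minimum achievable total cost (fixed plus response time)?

27

Open {#1, #3}: assign each demand point to its cheapest open site.
  C-α→#1 4, C-β→#3 2, C-γ→#1 2, C-δ→#1 6
  response time 14, fixed 13 → total 27.
Compare {#1}: response time 21 + fixed 7 = 28.
Compare {#1, #4}: response time 16 + fixed 13 = 29.
Compare {#1, #2}: response time 19 + fixed 14 = 33.
All other subsets cost ≥ 28. Minimum total cost: 27.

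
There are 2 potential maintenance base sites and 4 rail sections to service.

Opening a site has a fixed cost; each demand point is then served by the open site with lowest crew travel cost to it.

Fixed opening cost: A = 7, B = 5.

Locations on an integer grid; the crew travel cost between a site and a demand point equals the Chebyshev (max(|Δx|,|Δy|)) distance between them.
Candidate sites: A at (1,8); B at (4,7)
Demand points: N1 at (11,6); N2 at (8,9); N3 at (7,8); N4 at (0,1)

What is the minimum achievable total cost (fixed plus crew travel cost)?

25

Open {B}: assign each demand point to its cheapest open site.
  N1→B 7, N2→B 4, N3→B 3, N4→B 6
  crew travel cost 20, fixed 5 → total 25.
Compare {A, B}: crew travel cost 20 + fixed 12 = 32.
Compare {A}: crew travel cost 30 + fixed 7 = 37.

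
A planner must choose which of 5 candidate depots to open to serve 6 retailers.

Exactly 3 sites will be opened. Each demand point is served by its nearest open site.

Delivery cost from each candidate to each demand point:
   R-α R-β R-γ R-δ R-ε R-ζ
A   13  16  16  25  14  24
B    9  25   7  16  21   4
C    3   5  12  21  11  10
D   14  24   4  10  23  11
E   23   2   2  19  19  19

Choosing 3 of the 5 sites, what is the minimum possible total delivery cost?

37

Open {B, C, D}.
  R-α→C 3, R-β→C 5, R-γ→D 4, R-δ→D 10, R-ε→C 11, R-ζ→B 4  ⇒ total 37.
Compare {B, C, E}: total 38.
Compare {C, D, E}: total 38.
No size-3 selection does better; minimum is 37.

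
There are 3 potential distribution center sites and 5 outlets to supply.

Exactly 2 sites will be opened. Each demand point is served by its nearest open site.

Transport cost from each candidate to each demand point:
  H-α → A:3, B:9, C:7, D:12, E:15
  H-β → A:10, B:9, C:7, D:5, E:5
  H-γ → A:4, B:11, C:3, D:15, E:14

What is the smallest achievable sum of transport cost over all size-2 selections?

Open {H-β, H-γ}.
  A→H-γ 4, B→H-β 9, C→H-γ 3, D→H-β 5, E→H-β 5  ⇒ total 26.
Compare {H-α, H-β}: total 29.
Compare {H-α, H-γ}: total 41.

26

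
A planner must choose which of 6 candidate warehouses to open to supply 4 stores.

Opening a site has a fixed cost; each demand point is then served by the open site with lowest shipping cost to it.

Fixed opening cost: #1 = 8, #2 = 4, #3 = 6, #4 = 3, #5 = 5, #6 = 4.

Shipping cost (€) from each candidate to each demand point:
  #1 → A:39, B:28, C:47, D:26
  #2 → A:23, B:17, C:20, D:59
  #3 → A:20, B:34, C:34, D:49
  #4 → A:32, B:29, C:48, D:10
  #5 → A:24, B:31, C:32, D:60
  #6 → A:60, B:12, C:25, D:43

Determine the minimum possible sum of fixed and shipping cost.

76

Open {#2, #4, #6}: assign each demand point to its cheapest open site.
  A→#2 23, B→#6 12, C→#2 20, D→#4 10
  shipping cost 65, fixed 11 → total 76.
Compare {#2, #4}: shipping cost 70 + fixed 7 = 77.
Compare {#2, #3, #4, #6}: shipping cost 62 + fixed 17 = 79.
Compare {#2, #3, #4}: shipping cost 67 + fixed 13 = 80.
All other subsets cost ≥ 77. Minimum total cost: 76.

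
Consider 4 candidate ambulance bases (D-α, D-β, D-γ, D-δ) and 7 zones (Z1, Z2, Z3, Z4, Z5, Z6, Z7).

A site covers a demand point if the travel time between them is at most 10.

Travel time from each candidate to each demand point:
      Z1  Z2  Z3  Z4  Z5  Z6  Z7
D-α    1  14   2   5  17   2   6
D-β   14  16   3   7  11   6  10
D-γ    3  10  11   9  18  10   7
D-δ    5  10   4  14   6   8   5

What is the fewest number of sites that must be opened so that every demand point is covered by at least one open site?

2

Coverage sets (demand points within 10 of each site):
  D-α: {Z1, Z3, Z4, Z6, Z7}
  D-β: {Z3, Z4, Z6, Z7}
  D-γ: {Z1, Z2, Z4, Z6, Z7}
  D-δ: {Z1, Z2, Z3, Z5, Z6, Z7}
No single site covers all 7 demand points.
But {D-α, D-δ} covers everything, so the minimum is 2.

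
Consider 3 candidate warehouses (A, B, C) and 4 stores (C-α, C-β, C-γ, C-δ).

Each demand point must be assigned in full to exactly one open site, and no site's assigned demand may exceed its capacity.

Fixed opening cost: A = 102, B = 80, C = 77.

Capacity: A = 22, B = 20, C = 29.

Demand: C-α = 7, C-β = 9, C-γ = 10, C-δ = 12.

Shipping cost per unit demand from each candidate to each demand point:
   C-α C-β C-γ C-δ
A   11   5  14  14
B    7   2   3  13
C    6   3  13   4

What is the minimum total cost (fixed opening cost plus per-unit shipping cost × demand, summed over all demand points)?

Open {B, C}; cheapest assignment that respects the capacities:
  B (cap 20, load 19): C-β, C-γ — cost 9×2 + 10×3 = 48
  C (cap 29, load 19): C-α, C-δ — cost 7×6 + 12×4 = 90
  Shipping 138, fixed 157 → total 295.
  Any other capacity-feasible assignment to {B, C} ships for at least 138.
Compare {A, B, C}: its best feasible assignment gives total 397.
Compare {A, C}: its best feasible assignment gives total 436.
Every other set of open sites that can feasibly serve all demand totals ≥ 397 even under its best assignment. Minimum: 295.

295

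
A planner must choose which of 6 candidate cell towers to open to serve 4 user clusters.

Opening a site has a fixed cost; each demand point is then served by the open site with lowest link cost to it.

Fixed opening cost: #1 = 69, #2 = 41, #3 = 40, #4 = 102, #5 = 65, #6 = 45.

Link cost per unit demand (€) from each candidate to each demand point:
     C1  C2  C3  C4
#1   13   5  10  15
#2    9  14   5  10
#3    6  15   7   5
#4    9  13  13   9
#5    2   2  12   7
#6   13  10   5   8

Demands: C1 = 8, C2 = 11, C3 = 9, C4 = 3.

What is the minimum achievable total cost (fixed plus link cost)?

Open {#2, #5}: assign each demand point to its cheapest open site.
  C1→#5 8×2=16, C2→#5 11×2=22, C3→#2 9×5=45, C4→#5 3×7=21
  link cost 104, fixed 106 → total 210.
Compare {#5, #6}: link cost 104 + fixed 110 = 214.
Compare {#3, #5}: link cost 116 + fixed 105 = 221.
Compare {#5}: link cost 167 + fixed 65 = 232.
All other subsets cost ≥ 214. Minimum total cost: 210.

210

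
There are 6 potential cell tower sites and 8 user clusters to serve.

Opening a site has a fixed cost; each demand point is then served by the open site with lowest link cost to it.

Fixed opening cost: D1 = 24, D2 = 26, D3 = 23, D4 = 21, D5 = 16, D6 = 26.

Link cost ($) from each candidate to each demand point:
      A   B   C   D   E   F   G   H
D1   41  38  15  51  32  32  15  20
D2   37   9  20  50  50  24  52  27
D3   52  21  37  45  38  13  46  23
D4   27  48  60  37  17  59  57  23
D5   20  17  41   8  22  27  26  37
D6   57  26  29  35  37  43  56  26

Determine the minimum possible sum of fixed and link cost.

Open {D1, D5}: assign each demand point to its cheapest open site.
  A→D5 20, B→D5 17, C→D1 15, D→D5 8, E→D5 22, F→D5 27, G→D1 15, H→D1 20
  link cost 144, fixed 40 → total 184.
Compare {D1, D3, D5}: link cost 130 + fixed 63 = 193.
Compare {D2, D5}: link cost 156 + fixed 42 = 198.
Compare {D1, D2, D5}: link cost 133 + fixed 66 = 199.
All other subsets cost ≥ 193. Minimum total cost: 184.

184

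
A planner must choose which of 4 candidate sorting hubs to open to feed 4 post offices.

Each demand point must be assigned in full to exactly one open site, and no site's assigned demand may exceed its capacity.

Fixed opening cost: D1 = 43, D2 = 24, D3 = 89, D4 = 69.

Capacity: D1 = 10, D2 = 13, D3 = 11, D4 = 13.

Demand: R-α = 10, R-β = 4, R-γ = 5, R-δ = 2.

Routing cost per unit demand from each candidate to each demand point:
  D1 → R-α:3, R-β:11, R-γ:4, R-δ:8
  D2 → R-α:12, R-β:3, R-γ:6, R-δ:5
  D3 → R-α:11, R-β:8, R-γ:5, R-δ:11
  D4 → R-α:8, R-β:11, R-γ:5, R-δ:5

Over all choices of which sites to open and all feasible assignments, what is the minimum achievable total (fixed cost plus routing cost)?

Open {D1, D2}; cheapest assignment that respects the capacities:
  D1 (cap 10, load 10): R-α — cost 10×3 = 30
  D2 (cap 13, load 11): R-β, R-γ, R-δ — cost 4×3 + 5×6 + 2×5 = 52
  Shipping 82, fixed 67 → total 149.
  Any other capacity-feasible assignment to {D1, D2} ships for at least 82.
Compare {D1, D2, D4}: its best feasible assignment gives total 213.
Compare {D1, D4}: its best feasible assignment gives total 221.
Every other set of open sites that can feasibly serve all demand totals ≥ 213 even under its best assignment. Minimum: 149.

149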